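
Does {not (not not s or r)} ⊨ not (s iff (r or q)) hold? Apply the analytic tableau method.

No

Initial set: {not (not not s or r); not not (s iff (r or q))}.
not (not not s or r): α-rule — add not not not s, not r.
not not not s: drop double negation, giving not s.
not not (s iff (r or q)): β-rule — branch into s, (r or q)  //  not s, not (r or q).
  branch 1 (add s, (r or q)):
    × closes — contains both s and not s.
  branch 2 (add not s, not (r or q)):
    not (r or q): α-rule — add not r, not q.
    ○ open, literals {q=false, r=false, s=false}.
1 branch closed, 1 open.
An open branch gives a countermodel: q=false, r=false, s=false (unmentioned atoms arbitrary); the premises hold there but the conclusion fails.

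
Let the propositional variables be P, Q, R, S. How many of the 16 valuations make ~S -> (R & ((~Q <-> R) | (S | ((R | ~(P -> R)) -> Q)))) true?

Initial set: {(~S -> (R & ((~Q <-> R) | (S | ((R | ~(P -> R)) -> Q)))))}.
(~S -> (R & ((~Q <-> R) | (S | ((R | ~(P -> R)) -> Q))))): β-rule — branch into ~~S  //  (R & ((~Q <-> R) | (S | ((R | ~(P -> R)) -> Q)))).
  branch 1 (add ~~S):
    ○ open, literals {S=true}.
  branch 2 (add (R & ((~Q <-> R) | (S | ((R | ~(P -> R)) -> Q))))):
    (R & ((~Q <-> R) | (S | ((R | ~(P -> R)) -> Q)))): α-rule — add R, ((~Q <-> R) | (S | ((R | ~(P -> R)) -> Q))).
    ((~Q <-> R) | (S | ((R | ~(P -> R)) -> Q))): β-rule — branch into (~Q <-> R)  //  (S | ((R | ~(P -> R)) -> Q)).
      branch 2.1 (add (~Q <-> R)):
        (~Q <-> R): β-rule — branch into ~Q, R  //  ~~Q, ~R.
          branch 2.1.1 (add ~Q, R):
            ○ open, literals {Q=false, R=true}.
          branch 2.1.2 (add ~~Q, ~R):
            × closes — contains both R and ~R.
      branch 2.2 (add (S | ((R | ~(P -> R)) -> Q))):
        (S | ((R | ~(P -> R)) -> Q)): β-rule — branch into S  //  ((R | ~(P -> R)) -> Q).
          branch 2.2.1 (add S):
            ○ open, literals {R=true, S=true}.
          branch 2.2.2 (add ((R | ~(P -> R)) -> Q)):
            ((R | ~(P -> R)) -> Q): β-rule — branch into ~(R | ~(P -> R))  //  Q.
              branch 2.2.2.1 (add ~(R | ~(P -> R))):
                ~(R | ~(P -> R)): α-rule — add ~R, ~~(P -> R).
                × closes — contains both R and ~R.
              branch 2.2.2.2 (add Q):
                ○ open, literals {Q=true, R=true}.
2 branches closed, 4 open.
Each open branch fixes some atoms; the unmentioned ones are free. Counting distinct full assignments: branch {S=true} (P, Q, R) contributes 8 new; branch {Q=false, R=true} (P, S) contributes 2 new; branch {R=true, S=true} (P, Q) contributes 0 new; branch {Q=true, R=true} (P, S) contributes 2 new. Total: 12.

12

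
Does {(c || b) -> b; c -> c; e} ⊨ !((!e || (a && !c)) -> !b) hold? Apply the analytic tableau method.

Initial set: {((c || b) -> b); (c -> c); e; !!((!e || (a && !c)) -> !b)}.
((c || b) -> b): β-rule — branch into !(c || b)  //  b.
  branch 1 (add !(c || b)):
    !(c || b): α-rule — add !c, !b.
    (c -> c): β-rule — branch into !c  //  c.
      branch 1.1 (add !c):
        !!((!e || (a && !c)) -> !b): β-rule — branch into !(!e || (a && !c))  //  !b.
          branch 1.1.1 (add !(!e || (a && !c))):
            !(!e || (a && !c)): α-rule — add !!e, !(a && !c).
            !(a && !c): β-rule — branch into !a  //  !!c.
              branch 1.1.1.1 (add !a):
                ○ open, literals {a=F, b=F, c=F, e=T}.
              branch 1.1.1.2 (add !!c):
                × closes — contains both c and !c.
          branch 1.1.2 (add !b):
            ○ open, literals {b=F, c=F, e=T}.
      branch 1.2 (add c):
        × closes — contains both c and !c.
  branch 2 (add b):
    (c -> c): β-rule — branch into !c  //  c.
      branch 2.1 (add !c):
        !!((!e || (a && !c)) -> !b): β-rule — branch into !(!e || (a && !c))  //  !b.
          branch 2.1.1 (add !(!e || (a && !c))):
            !(!e || (a && !c)): α-rule — add !!e, !(a && !c).
            !(a && !c): β-rule — branch into !a  //  !!c.
              branch 2.1.1.1 (add !a):
                ○ open, literals {a=F, b=T, c=F, e=T}.
              branch 2.1.1.2 (add !!c):
                × closes — contains both c and !c.
          branch 2.1.2 (add !b):
            × closes — contains both b and !b.
      branch 2.2 (add c):
        !!((!e || (a && !c)) -> !b): β-rule — branch into !(!e || (a && !c))  //  !b.
          branch 2.2.1 (add !(!e || (a && !c))):
            !(!e || (a && !c)): α-rule — add !!e, !(a && !c).
            !(a && !c): β-rule — branch into !a  //  !!c.
              branch 2.2.1.1 (add !a):
                ○ open, literals {a=F, b=T, c=T, e=T}.
              branch 2.2.1.2 (add !!c):
                ○ open, literals {b=T, c=T, e=T}.
          branch 2.2.2 (add !b):
            × closes — contains both b and !b.
5 branches closed, 5 open.
An open branch gives a countermodel: a=F, b=F, c=F, e=T (unmentioned atoms arbitrary); the premises hold there but the conclusion fails.

No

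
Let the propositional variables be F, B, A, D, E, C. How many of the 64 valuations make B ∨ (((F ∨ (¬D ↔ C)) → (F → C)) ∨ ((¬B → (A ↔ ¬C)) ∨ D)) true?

62

Initial set: {(B ∨ (((F ∨ (¬D ↔ C)) → (F → C)) ∨ ((¬B → (A ↔ ¬C)) ∨ D)))}.
(B ∨ (((F ∨ (¬D ↔ C)) → (F → C)) ∨ ((¬B → (A ↔ ¬C)) ∨ D))): β-rule — branch into B  //  (((F ∨ (¬D ↔ C)) → (F → C)) ∨ ((¬B → (A ↔ ¬C)) ∨ D)).
  branch 1 (add B):
    ○ open, literals {B=true}.
  branch 2 (add (((F ∨ (¬D ↔ C)) → (F → C)) ∨ ((¬B → (A ↔ ¬C)) ∨ D))):
    (((F ∨ (¬D ↔ C)) → (F → C)) ∨ ((¬B → (A ↔ ¬C)) ∨ D)): β-rule — branch into ((F ∨ (¬D ↔ C)) → (F → C))  //  ((¬B → (A ↔ ¬C)) ∨ D).
      branch 2.1 (add ((F ∨ (¬D ↔ C)) → (F → C))):
        ((F ∨ (¬D ↔ C)) → (F → C)): β-rule — branch into ¬(F ∨ (¬D ↔ C))  //  (F → C).
          branch 2.1.1 (add ¬(F ∨ (¬D ↔ C))):
            ¬(F ∨ (¬D ↔ C)): α-rule — add ¬F, ¬(¬D ↔ C).
            ¬(¬D ↔ C): β-rule — branch into ¬D, ¬C  //  ¬¬D, C.
              branch 2.1.1.1 (add ¬D, ¬C):
                ○ open, literals {C=false, D=false, F=false}.
              branch 2.1.1.2 (add ¬¬D, C):
                ○ open, literals {C=true, D=true, F=false}.
          branch 2.1.2 (add (F → C)):
            (F → C): β-rule — branch into ¬F  //  C.
              branch 2.1.2.1 (add ¬F):
                ○ open, literals {F=false}.
              branch 2.1.2.2 (add C):
                ○ open, literals {C=true}.
      branch 2.2 (add ((¬B → (A ↔ ¬C)) ∨ D)):
        ((¬B → (A ↔ ¬C)) ∨ D): β-rule — branch into (¬B → (A ↔ ¬C))  //  D.
          branch 2.2.1 (add (¬B → (A ↔ ¬C))):
            (¬B → (A ↔ ¬C)): β-rule — branch into ¬¬B  //  (A ↔ ¬C).
              branch 2.2.1.1 (add ¬¬B):
                ○ open, literals {B=true}.
              branch 2.2.1.2 (add (A ↔ ¬C)):
                (A ↔ ¬C): β-rule — branch into A, ¬C  //  ¬A, ¬¬C.
                  branch 2.2.1.2.1 (add A, ¬C):
                    ○ open, literals {A=true, C=false}.
                  branch 2.2.1.2.2 (add ¬A, ¬¬C):
                    ○ open, literals {A=false, C=true}.
          branch 2.2.2 (add D):
            ○ open, literals {D=true}.
0 branches closed, 9 open.
Each open branch fixes some atoms; the unmentioned ones are free. Counting distinct full assignments: branch {B=true} (F, A, D, E, C) contributes 32 new; branch {C=false, D=false, F=false} (B, A, E) contributes 4 new; branch {C=true, D=true, F=false} (B, A, E) contributes 4 new; branch {F=false} (B, A, D, E, C) contributes 8 new; branch {C=true} (F, B, A, D, E) contributes 8 new; branch {B=true} (F, A, D, E, C) contributes 0 new; branch {A=true, C=false} (F, B, D, E) contributes 4 new; branch {A=false, C=true} (F, B, D, E) contributes 0 new; branch {D=true} (F, B, A, E, C) contributes 2 new. Total: 62.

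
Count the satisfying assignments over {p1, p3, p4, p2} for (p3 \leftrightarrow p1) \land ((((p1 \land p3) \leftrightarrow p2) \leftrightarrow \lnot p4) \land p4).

2

Initial set: {((p3 \leftrightarrow p1) \land ((((p1 \land p3) \leftrightarrow p2) \leftrightarrow \lnot p4) \land p4))}.
((p3 \leftrightarrow p1) \land ((((p1 \land p3) \leftrightarrow p2) \leftrightarrow \lnot p4) \land p4)): α-rule — add (p3 \leftrightarrow p1), ((((p1 \land p3) \leftrightarrow p2) \leftrightarrow \lnot p4) \land p4).
((((p1 \land p3) \leftrightarrow p2) \leftrightarrow \lnot p4) \land p4): α-rule — add (((p1 \land p3) \leftrightarrow p2) \leftrightarrow \lnot p4), p4.
(p3 \leftrightarrow p1): β-rule — branch into p3, p1  //  \lnot p3, \lnot p1.
  branch 1 (add p3, p1):
    (((p1 \land p3) \leftrightarrow p2) \leftrightarrow \lnot p4): β-rule — branch into ((p1 \land p3) \leftrightarrow p2), \lnot p4  //  \lnot ((p1 \land p3) \leftrightarrow p2), \lnot \lnot p4.
      branch 1.1 (add ((p1 \land p3) \leftrightarrow p2), \lnot p4):
        × closes — contains both p4 and \lnot p4.
      branch 1.2 (add \lnot ((p1 \land p3) \leftrightarrow p2), \lnot \lnot p4):
        \lnot ((p1 \land p3) \leftrightarrow p2): β-rule — branch into (p1 \land p3), \lnot p2  //  \lnot (p1 \land p3), p2.
          branch 1.2.1 (add (p1 \land p3), \lnot p2):
            (p1 \land p3): α-rule — add p1, p3.
            ○ open, literals {p1=1, p2=0, p3=1, p4=1}.
          branch 1.2.2 (add \lnot (p1 \land p3), p2):
            \lnot (p1 \land p3): β-rule — branch into \lnot p1  //  \lnot p3.
              branch 1.2.2.1 (add \lnot p1):
                × closes — contains both p1 and \lnot p1.
              branch 1.2.2.2 (add \lnot p3):
                × closes — contains both p3 and \lnot p3.
  branch 2 (add \lnot p3, \lnot p1):
    (((p1 \land p3) \leftrightarrow p2) \leftrightarrow \lnot p4): β-rule — branch into ((p1 \land p3) \leftrightarrow p2), \lnot p4  //  \lnot ((p1 \land p3) \leftrightarrow p2), \lnot \lnot p4.
      branch 2.1 (add ((p1 \land p3) \leftrightarrow p2), \lnot p4):
        × closes — contains both p4 and \lnot p4.
      branch 2.2 (add \lnot ((p1 \land p3) \leftrightarrow p2), \lnot \lnot p4):
        \lnot ((p1 \land p3) \leftrightarrow p2): β-rule — branch into (p1 \land p3), \lnot p2  //  \lnot (p1 \land p3), p2.
          branch 2.2.1 (add (p1 \land p3), \lnot p2):
            (p1 \land p3): α-rule — add p1, p3.
            × closes — contains both p1 and \lnot p1.
          branch 2.2.2 (add \lnot (p1 \land p3), p2):
            \lnot (p1 \land p3): β-rule — branch into \lnot p1  //  \lnot p3.
              branch 2.2.2.1 (add \lnot p1):
                ○ open, literals {p1=0, p2=1, p3=0, p4=1}.
              branch 2.2.2.2 (add \lnot p3):
                ○ open, literals {p1=0, p2=1, p3=0, p4=1}.
5 branches closed, 3 open.
Each open branch fixes some atoms; the unmentioned ones are free. Counting distinct full assignments: branch {p1=1, p2=0, p3=1, p4=1} (none free) contributes 1 new; branch {p1=0, p2=1, p3=0, p4=1} (none free) contributes 1 new; branch {p1=0, p2=1, p3=0, p4=1} (none free) contributes 0 new. Total: 2.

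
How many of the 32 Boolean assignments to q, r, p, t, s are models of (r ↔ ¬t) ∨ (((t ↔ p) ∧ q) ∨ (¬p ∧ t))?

Initial set: {T ((r ↔ ¬t) ∨ (((t ↔ p) ∧ q) ∨ (¬p ∧ t)))}.
T ((r ↔ ¬t) ∨ (((t ↔ p) ∧ q) ∨ (¬p ∧ t))): β-rule — branch into T (r ↔ ¬t)  //  T (((t ↔ p) ∧ q) ∨ (¬p ∧ t)).
  branch 1 (add T (r ↔ ¬t)):
    T (r ↔ ¬t): β-rule — branch into T r, T ¬t  //  F r, F ¬t.
      branch 1.1 (add T r, T ¬t):
        ○ open, literals {r=T, t=F}.
      branch 1.2 (add F r, F ¬t):
        ○ open, literals {r=F, t=T}.
  branch 2 (add T (((t ↔ p) ∧ q) ∨ (¬p ∧ t))):
    T (((t ↔ p) ∧ q) ∨ (¬p ∧ t)): β-rule — branch into T ((t ↔ p) ∧ q)  //  T (¬p ∧ t).
      branch 2.1 (add T ((t ↔ p) ∧ q)):
        T ((t ↔ p) ∧ q): α-rule — add T (t ↔ p), T q.
        T (t ↔ p): β-rule — branch into T t, T p  //  F t, F p.
          branch 2.1.1 (add T t, T p):
            ○ open, literals {p=T, q=T, t=T}.
          branch 2.1.2 (add F t, F p):
            ○ open, literals {p=F, q=T, t=F}.
      branch 2.2 (add T (¬p ∧ t)):
        T (¬p ∧ t): α-rule — add T ¬p, T t.
        ○ open, literals {p=F, t=T}.
0 branches closed, 5 open.
Each open branch fixes some atoms; the unmentioned ones are free. Counting distinct full assignments: branch {r=T, t=F} (q, p, s) contributes 8 new; branch {r=F, t=T} (q, p, s) contributes 8 new; branch {p=T, q=T, t=T} (r, s) contributes 2 new; branch {p=F, q=T, t=F} (r, s) contributes 2 new; branch {p=F, t=T} (q, r, s) contributes 4 new. Total: 24.

24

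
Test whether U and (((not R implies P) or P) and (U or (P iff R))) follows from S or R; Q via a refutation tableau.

No

Initial set: {(S or R); Q; not (U and (((not R implies P) or P) and (U or (P iff R))))}.
(S or R): β-rule — branch into S  //  R.
  branch 1 (add S):
    not (U and (((not R implies P) or P) and (U or (P iff R)))): β-rule — branch into not U  //  not (((not R implies P) or P) and (U or (P iff R))).
      branch 1.1 (add not U):
        ○ open, literals {Q=true, S=true, U=false}.
      branch 1.2 (add not (((not R implies P) or P) and (U or (P iff R)))):
        not (((not R implies P) or P) and (U or (P iff R))): β-rule — branch into not ((not R implies P) or P)  //  not (U or (P iff R)).
          branch 1.2.1 (add not ((not R implies P) or P)):
            not ((not R implies P) or P): α-rule — add not (not R implies P), not P.
            not (not R implies P): α-rule — add not R, not P.
            ○ open, literals {P=false, Q=true, R=false, S=true}.
          branch 1.2.2 (add not (U or (P iff R))):
            not (U or (P iff R)): α-rule — add not U, not (P iff R).
            not (P iff R): β-rule — branch into P, not R  //  not P, R.
              branch 1.2.2.1 (add P, not R):
                ○ open, literals {P=true, Q=true, R=false, S=true, U=false}.
              branch 1.2.2.2 (add not P, R):
                ○ open, literals {P=false, Q=true, R=true, S=true, U=false}.
  branch 2 (add R):
    not (U and (((not R implies P) or P) and (U or (P iff R)))): β-rule — branch into not U  //  not (((not R implies P) or P) and (U or (P iff R))).
      branch 2.1 (add not U):
        ○ open, literals {Q=true, R=true, U=false}.
      branch 2.2 (add not (((not R implies P) or P) and (U or (P iff R)))):
        not (((not R implies P) or P) and (U or (P iff R))): β-rule — branch into not ((not R implies P) or P)  //  not (U or (P iff R)).
          branch 2.2.1 (add not ((not R implies P) or P)):
            not ((not R implies P) or P): α-rule — add not (not R implies P), not P.
            not (not R implies P): α-rule — add not R, not P.
            × closes — contains both R and not R.
          branch 2.2.2 (add not (U or (P iff R))):
            not (U or (P iff R)): α-rule — add not U, not (P iff R).
            not (P iff R): β-rule — branch into P, not R  //  not P, R.
              branch 2.2.2.1 (add P, not R):
                × closes — contains both R and not R.
              branch 2.2.2.2 (add not P, R):
                ○ open, literals {P=false, Q=true, R=true, U=false}.
2 branches closed, 6 open.
An open branch gives a countermodel: Q=true, S=true, U=false (unmentioned atoms arbitrary); the premises hold there but the conclusion fails.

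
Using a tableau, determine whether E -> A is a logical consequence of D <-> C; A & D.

Initial set: {T (D <-> C); T (A & D); F (E -> A)}.
T (A & D): α-rule — add T A, T D.
F (E -> A): α-rule — add T E, F A.
× closes — contains both A and ~A.
All 1 branch closes.
Every branch closed, so the premises entail the conclusion.

Yes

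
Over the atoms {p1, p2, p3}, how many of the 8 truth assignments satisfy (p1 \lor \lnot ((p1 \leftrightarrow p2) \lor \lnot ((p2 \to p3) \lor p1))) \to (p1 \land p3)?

5

Initial set: {((p1 \lor \lnot ((p1 \leftrightarrow p2) \lor \lnot ((p2 \to p3) \lor p1))) \to (p1 \land p3))}.
((p1 \lor \lnot ((p1 \leftrightarrow p2) \lor \lnot ((p2 \to p3) \lor p1))) \to (p1 \land p3)): β-rule — branch into \lnot (p1 \lor \lnot ((p1 \leftrightarrow p2) \lor \lnot ((p2 \to p3) \lor p1)))  //  (p1 \land p3).
  branch 1 (add \lnot (p1 \lor \lnot ((p1 \leftrightarrow p2) \lor \lnot ((p2 \to p3) \lor p1)))):
    \lnot (p1 \lor \lnot ((p1 \leftrightarrow p2) \lor \lnot ((p2 \to p3) \lor p1))): α-rule — add \lnot p1, \lnot \lnot ((p1 \leftrightarrow p2) \lor \lnot ((p2 \to p3) \lor p1)).
    \lnot \lnot ((p1 \leftrightarrow p2) \lor \lnot ((p2 \to p3) \lor p1)): β-rule — branch into (p1 \leftrightarrow p2)  //  \lnot ((p2 \to p3) \lor p1).
      branch 1.1 (add (p1 \leftrightarrow p2)):
        (p1 \leftrightarrow p2): β-rule — branch into p1, p2  //  \lnot p1, \lnot p2.
          branch 1.1.1 (add p1, p2):
            × closes — contains both p1 and \lnot p1.
          branch 1.1.2 (add \lnot p1, \lnot p2):
            ○ open, literals {p1=0, p2=0}.
      branch 1.2 (add \lnot ((p2 \to p3) \lor p1)):
        \lnot ((p2 \to p3) \lor p1): α-rule — add \lnot (p2 \to p3), \lnot p1.
        \lnot (p2 \to p3): α-rule — add p2, \lnot p3.
        ○ open, literals {p1=0, p2=1, p3=0}.
  branch 2 (add (p1 \land p3)):
    (p1 \land p3): α-rule — add p1, p3.
    ○ open, literals {p1=1, p3=1}.
1 branch closed, 3 open.
Each open branch fixes some atoms; the unmentioned ones are free. Counting distinct full assignments: branch {p1=0, p2=0} (p3) contributes 2 new; branch {p1=0, p2=1, p3=0} (none free) contributes 1 new; branch {p1=1, p3=1} (p2) contributes 2 new. Total: 5.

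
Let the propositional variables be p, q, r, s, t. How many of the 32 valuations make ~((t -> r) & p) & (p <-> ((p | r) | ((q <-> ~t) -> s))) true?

Initial set: {(~((t -> r) & p) & (p <-> ((p | r) | ((q <-> ~t) -> s))))}.
(~((t -> r) & p) & (p <-> ((p | r) | ((q <-> ~t) -> s)))): α-rule — add ~((t -> r) & p), (p <-> ((p | r) | ((q <-> ~t) -> s))).
~((t -> r) & p): β-rule — branch into ~(t -> r)  //  ~p.
  branch 1 (add ~(t -> r)):
    ~(t -> r): α-rule — add t, ~r.
    (p <-> ((p | r) | ((q <-> ~t) -> s))): β-rule — branch into p, ((p | r) | ((q <-> ~t) -> s))  //  ~p, ~((p | r) | ((q <-> ~t) -> s)).
      branch 1.1 (add p, ((p | r) | ((q <-> ~t) -> s))):
        ((p | r) | ((q <-> ~t) -> s)): β-rule — branch into (p | r)  //  ((q <-> ~t) -> s).
          branch 1.1.1 (add (p | r)):
            (p | r): β-rule — branch into p  //  r.
              branch 1.1.1.1 (add p):
                ○ open, literals {p=1, r=0, t=1}.
              branch 1.1.1.2 (add r):
                × closes — contains both r and ~r.
          branch 1.1.2 (add ((q <-> ~t) -> s)):
            ((q <-> ~t) -> s): β-rule — branch into ~(q <-> ~t)  //  s.
              branch 1.1.2.1 (add ~(q <-> ~t)):
                ~(q <-> ~t): β-rule — branch into q, ~~t  //  ~q, ~t.
                  branch 1.1.2.1.1 (add q, ~~t):
                    ○ open, literals {p=1, q=1, r=0, t=1}.
                  branch 1.1.2.1.2 (add ~q, ~t):
                    × closes — contains both t and ~t.
              branch 1.1.2.2 (add s):
                ○ open, literals {p=1, r=0, s=1, t=1}.
      branch 1.2 (add ~p, ~((p | r) | ((q <-> ~t) -> s))):
        ~((p | r) | ((q <-> ~t) -> s)): α-rule — add ~(p | r), ~((q <-> ~t) -> s).
        ~(p | r): α-rule — add ~p, ~r.
        ~((q <-> ~t) -> s): α-rule — add (q <-> ~t), ~s.
        (q <-> ~t): β-rule — branch into q, ~t  //  ~q, ~~t.
          branch 1.2.1 (add q, ~t):
            × closes — contains both t and ~t.
          branch 1.2.2 (add ~q, ~~t):
            ○ open, literals {p=0, q=0, r=0, s=0, t=1}.
  branch 2 (add ~p):
    (p <-> ((p | r) | ((q <-> ~t) -> s))): β-rule — branch into p, ((p | r) | ((q <-> ~t) -> s))  //  ~p, ~((p | r) | ((q <-> ~t) -> s)).
      branch 2.1 (add p, ((p | r) | ((q <-> ~t) -> s))):
        × closes — contains both p and ~p.
      branch 2.2 (add ~p, ~((p | r) | ((q <-> ~t) -> s))):
        ~((p | r) | ((q <-> ~t) -> s)): α-rule — add ~(p | r), ~((q <-> ~t) -> s).
        ~(p | r): α-rule — add ~p, ~r.
        ~((q <-> ~t) -> s): α-rule — add (q <-> ~t), ~s.
        (q <-> ~t): β-rule — branch into q, ~t  //  ~q, ~~t.
          branch 2.2.1 (add q, ~t):
            ○ open, literals {p=0, q=1, r=0, s=0, t=0}.
          branch 2.2.2 (add ~q, ~~t):
            ○ open, literals {p=0, q=0, r=0, s=0, t=1}.
4 branches closed, 6 open.
Each open branch fixes some atoms; the unmentioned ones are free. Counting distinct full assignments: branch {p=1, r=0, t=1} (q, s) contributes 4 new; branch {p=1, q=1, r=0, t=1} (s) contributes 0 new; branch {p=1, r=0, s=1, t=1} (q) contributes 0 new; branch {p=0, q=0, r=0, s=0, t=1} (none free) contributes 1 new; branch {p=0, q=1, r=0, s=0, t=0} (none free) contributes 1 new; branch {p=0, q=0, r=0, s=0, t=1} (none free) contributes 0 new. Total: 6.

6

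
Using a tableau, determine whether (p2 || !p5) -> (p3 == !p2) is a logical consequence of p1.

Initial set: {T p1; F ((p2 || !p5) -> (p3 == !p2))}.
F ((p2 || !p5) -> (p3 == !p2)): α-rule — add T (p2 || !p5), F (p3 == !p2).
T (p2 || !p5): β-rule — branch into T p2  //  T !p5.
  branch 1 (add T p2):
    F (p3 == !p2): β-rule — branch into T p3, F !p2  //  F p3, T !p2.
      branch 1.1 (add T p3, F !p2):
        ○ open, literals {p1=true, p2=true, p3=true}.
      branch 1.2 (add F p3, T !p2):
        × closes — contains both p2 and !p2.
  branch 2 (add T !p5):
    F (p3 == !p2): β-rule — branch into T p3, F !p2  //  F p3, T !p2.
      branch 2.1 (add T p3, F !p2):
        ○ open, literals {p1=true, p2=true, p3=true, p5=false}.
      branch 2.2 (add F p3, T !p2):
        ○ open, literals {p1=true, p2=false, p3=false, p5=false}.
1 branch closed, 3 open.
An open branch gives a countermodel: p1=true, p2=true, p3=true (unmentioned atoms arbitrary); the premises hold there but the conclusion fails.

No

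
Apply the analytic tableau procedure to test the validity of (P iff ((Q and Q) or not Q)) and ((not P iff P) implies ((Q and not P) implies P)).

Assume the negation and expand:
Initial set: {not ((P iff ((Q and Q) or not Q)) and ((not P iff P) implies ((Q and not P) implies P)))}.
not ((P iff ((Q and Q) or not Q)) and ((not P iff P) implies ((Q and not P) implies P))): β-rule — branch into not (P iff ((Q and Q) or not Q))  //  not ((not P iff P) implies ((Q and not P) implies P)).
  branch 1 (add not (P iff ((Q and Q) or not Q))):
    not (P iff ((Q and Q) or not Q)): β-rule — branch into P, not ((Q and Q) or not Q)  //  not P, ((Q and Q) or not Q).
      branch 1.1 (add P, not ((Q and Q) or not Q)):
        not ((Q and Q) or not Q): α-rule — add not (Q and Q), not not Q.
        not (Q and Q): β-rule — branch into not Q  //  not Q.
          branch 1.1.1 (add not Q):
            × closes — contains both Q and not Q.
          branch 1.1.2 (add not Q):
            × closes — contains both Q and not Q.
      branch 1.2 (add not P, ((Q and Q) or not Q)):
        ((Q and Q) or not Q): β-rule — branch into (Q and Q)  //  not Q.
          branch 1.2.1 (add (Q and Q)):
            (Q and Q): α-rule — add Q, Q.
            ○ open, literals {P=false, Q=true}.
          branch 1.2.2 (add not Q):
            ○ open, literals {P=false, Q=false}.
  branch 2 (add not ((not P iff P) implies ((Q and not P) implies P))):
    not ((not P iff P) implies ((Q and not P) implies P)): α-rule — add (not P iff P), not ((Q and not P) implies P).
    not ((Q and not P) implies P): α-rule — add (Q and not P), not P.
    (Q and not P): α-rule — add Q, not P.
    (not P iff P): β-rule — branch into not P, P  //  not not P, not P.
      branch 2.1 (add not P, P):
        × closes — contains both P and not P.
      branch 2.2 (add not not P, not P):
        × closes — contains both P and not P.
4 branches closed, 2 open.
An open branch gives a countermodel: P=false, Q=true (unmentioned atoms arbitrary); under it the original formula is false.

Not valid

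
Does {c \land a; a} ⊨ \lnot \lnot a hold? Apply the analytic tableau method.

Initial set: {(c \land a); a; \lnot \lnot \lnot a}.
(c \land a): α-rule — add c, a.
\lnot \lnot \lnot a: drop double negation, giving \lnot a.
× closes — contains both a and \lnot a.
All 1 branch closes.
Every branch closed, so the premises entail the conclusion.

Yes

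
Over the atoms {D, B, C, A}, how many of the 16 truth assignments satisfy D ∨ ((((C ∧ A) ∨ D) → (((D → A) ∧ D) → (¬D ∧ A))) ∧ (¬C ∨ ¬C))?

Initial set: {(D ∨ ((((C ∧ A) ∨ D) → (((D → A) ∧ D) → (¬D ∧ A))) ∧ (¬C ∨ ¬C)))}.
(D ∨ ((((C ∧ A) ∨ D) → (((D → A) ∧ D) → (¬D ∧ A))) ∧ (¬C ∨ ¬C))): β-rule — branch into D  //  ((((C ∧ A) ∨ D) → (((D → A) ∧ D) → (¬D ∧ A))) ∧ (¬C ∨ ¬C)).
  branch 1 (add D):
    ○ open, literals {D=1}.
  branch 2 (add ((((C ∧ A) ∨ D) → (((D → A) ∧ D) → (¬D ∧ A))) ∧ (¬C ∨ ¬C))):
    ((((C ∧ A) ∨ D) → (((D → A) ∧ D) → (¬D ∧ A))) ∧ (¬C ∨ ¬C)): α-rule — add (((C ∧ A) ∨ D) → (((D → A) ∧ D) → (¬D ∧ A))), (¬C ∨ ¬C).
    (((C ∧ A) ∨ D) → (((D → A) ∧ D) → (¬D ∧ A))): β-rule — branch into ¬((C ∧ A) ∨ D)  //  (((D → A) ∧ D) → (¬D ∧ A)).
      branch 2.1 (add ¬((C ∧ A) ∨ D)):
        ¬((C ∧ A) ∨ D): α-rule — add ¬(C ∧ A), ¬D.
        (¬C ∨ ¬C): β-rule — branch into ¬C  //  ¬C.
          branch 2.1.1 (add ¬C):
            ¬(C ∧ A): β-rule — branch into ¬C  //  ¬A.
              branch 2.1.1.1 (add ¬C):
                ○ open, literals {C=0, D=0}.
              branch 2.1.1.2 (add ¬A):
                ○ open, literals {A=0, C=0, D=0}.
          branch 2.1.2 (add ¬C):
            ¬(C ∧ A): β-rule — branch into ¬C  //  ¬A.
              branch 2.1.2.1 (add ¬C):
                ○ open, literals {C=0, D=0}.
              branch 2.1.2.2 (add ¬A):
                ○ open, literals {A=0, C=0, D=0}.
      branch 2.2 (add (((D → A) ∧ D) → (¬D ∧ A))):
        (¬C ∨ ¬C): β-rule — branch into ¬C  //  ¬C.
          branch 2.2.1 (add ¬C):
            (((D → A) ∧ D) → (¬D ∧ A)): β-rule — branch into ¬((D → A) ∧ D)  //  (¬D ∧ A).
              branch 2.2.1.1 (add ¬((D → A) ∧ D)):
                ¬((D → A) ∧ D): β-rule — branch into ¬(D → A)  //  ¬D.
                  branch 2.2.1.1.1 (add ¬(D → A)):
                    ¬(D → A): α-rule — add D, ¬A.
                    ○ open, literals {A=0, C=0, D=1}.
                  branch 2.2.1.1.2 (add ¬D):
                    ○ open, literals {C=0, D=0}.
              branch 2.2.1.2 (add (¬D ∧ A)):
                (¬D ∧ A): α-rule — add ¬D, A.
                ○ open, literals {A=1, C=0, D=0}.
          branch 2.2.2 (add ¬C):
            (((D → A) ∧ D) → (¬D ∧ A)): β-rule — branch into ¬((D → A) ∧ D)  //  (¬D ∧ A).
              branch 2.2.2.1 (add ¬((D → A) ∧ D)):
                ¬((D → A) ∧ D): β-rule — branch into ¬(D → A)  //  ¬D.
                  branch 2.2.2.1.1 (add ¬(D → A)):
                    ¬(D → A): α-rule — add D, ¬A.
                    ○ open, literals {A=0, C=0, D=1}.
                  branch 2.2.2.1.2 (add ¬D):
                    ○ open, literals {C=0, D=0}.
              branch 2.2.2.2 (add (¬D ∧ A)):
                (¬D ∧ A): α-rule — add ¬D, A.
                ○ open, literals {A=1, C=0, D=0}.
0 branches closed, 11 open.
Each open branch fixes some atoms; the unmentioned ones are free. Counting distinct full assignments: branch {D=1} (B, C, A) contributes 8 new; branch {C=0, D=0} (B, A) contributes 4 new; branch {A=0, C=0, D=0} (B) contributes 0 new; branch {C=0, D=0} (B, A) contributes 0 new; branch {A=0, C=0, D=0} (B) contributes 0 new; branch {A=0, C=0, D=1} (B) contributes 0 new; branch {C=0, D=0} (B, A) contributes 0 new; branch {A=1, C=0, D=0} (B) contributes 0 new; branch {A=0, C=0, D=1} (B) contributes 0 new; branch {C=0, D=0} (B, A) contributes 0 new; branch {A=1, C=0, D=0} (B) contributes 0 new. Total: 12.

12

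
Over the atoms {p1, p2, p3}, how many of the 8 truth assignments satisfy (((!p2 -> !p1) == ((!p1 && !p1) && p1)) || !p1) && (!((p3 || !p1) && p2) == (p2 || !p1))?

Initial set: {((((!p2 -> !p1) == ((!p1 && !p1) && p1)) || !p1) && (!((p3 || !p1) && p2) == (p2 || !p1)))}.
((((!p2 -> !p1) == ((!p1 && !p1) && p1)) || !p1) && (!((p3 || !p1) && p2) == (p2 || !p1))): α-rule — add (((!p2 -> !p1) == ((!p1 && !p1) && p1)) || !p1), (!((p3 || !p1) && p2) == (p2 || !p1)).
(((!p2 -> !p1) == ((!p1 && !p1) && p1)) || !p1): β-rule — branch into ((!p2 -> !p1) == ((!p1 && !p1) && p1))  //  !p1.
  branch 1 (add ((!p2 -> !p1) == ((!p1 && !p1) && p1))):
    (!((p3 || !p1) && p2) == (p2 || !p1)): β-rule — branch into !((p3 || !p1) && p2), (p2 || !p1)  //  !!((p3 || !p1) && p2), !(p2 || !p1).
      branch 1.1 (add !((p3 || !p1) && p2), (p2 || !p1)):
        ((!p2 -> !p1) == ((!p1 && !p1) && p1)): β-rule — branch into (!p2 -> !p1), ((!p1 && !p1) && p1)  //  !(!p2 -> !p1), !((!p1 && !p1) && p1).
          branch 1.1.1 (add (!p2 -> !p1), ((!p1 && !p1) && p1)):
            ((!p1 && !p1) && p1): α-rule — add (!p1 && !p1), p1.
            (!p1 && !p1): α-rule — add !p1, !p1.
            × closes — contains both p1 and !p1.
          branch 1.1.2 (add !(!p2 -> !p1), !((!p1 && !p1) && p1)):
            !(!p2 -> !p1): α-rule — add !p2, !!p1.
            !((p3 || !p1) && p2): β-rule — branch into !(p3 || !p1)  //  !p2.
              branch 1.1.2.1 (add !(p3 || !p1)):
                !(p3 || !p1): α-rule — add !p3, !!p1.
                (p2 || !p1): β-rule — branch into p2  //  !p1.
                  branch 1.1.2.1.1 (add p2):
                    × closes — contains both p2 and !p2.
                  branch 1.1.2.1.2 (add !p1):
                    × closes — contains both p1 and !p1.
              branch 1.1.2.2 (add !p2):
                (p2 || !p1): β-rule — branch into p2  //  !p1.
                  branch 1.1.2.2.1 (add p2):
                    × closes — contains both p2 and !p2.
                  branch 1.1.2.2.2 (add !p1):
                    × closes — contains both p1 and !p1.
      branch 1.2 (add !!((p3 || !p1) && p2), !(p2 || !p1)):
        !!((p3 || !p1) && p2): α-rule — add (p3 || !p1), p2.
        !(p2 || !p1): α-rule — add !p2, !!p1.
        × closes — contains both p2 and !p2.
  branch 2 (add !p1):
    (!((p3 || !p1) && p2) == (p2 || !p1)): β-rule — branch into !((p3 || !p1) && p2), (p2 || !p1)  //  !!((p3 || !p1) && p2), !(p2 || !p1).
      branch 2.1 (add !((p3 || !p1) && p2), (p2 || !p1)):
        !((p3 || !p1) && p2): β-rule — branch into !(p3 || !p1)  //  !p2.
          branch 2.1.1 (add !(p3 || !p1)):
            !(p3 || !p1): α-rule — add !p3, !!p1.
            × closes — contains both p1 and !p1.
          branch 2.1.2 (add !p2):
            (p2 || !p1): β-rule — branch into p2  //  !p1.
              branch 2.1.2.1 (add p2):
                × closes — contains both p2 and !p2.
              branch 2.1.2.2 (add !p1):
                ○ open, literals {p1=0, p2=0}.
      branch 2.2 (add !!((p3 || !p1) && p2), !(p2 || !p1)):
        !!((p3 || !p1) && p2): α-rule — add (p3 || !p1), p2.
        !(p2 || !p1): α-rule — add !p2, !!p1.
        × closes — contains both p2 and !p2.
9 branches closed, 1 open.
Each open branch fixes some atoms; the unmentioned ones are free. Counting distinct full assignments: branch {p1=0, p2=0} (p3) contributes 2 new. Total: 2.

2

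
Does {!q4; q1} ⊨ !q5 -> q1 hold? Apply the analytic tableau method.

Yes

Initial set: {!q4; q1; !(!q5 -> q1)}.
!(!q5 -> q1): α-rule — add !q5, !q1.
× closes — contains both q1 and !q1.
All 1 branch closes.
Every branch closed, so the premises entail the conclusion.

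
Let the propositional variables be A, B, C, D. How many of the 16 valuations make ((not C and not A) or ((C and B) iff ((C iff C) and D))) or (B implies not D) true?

Initial set: {(((not C and not A) or ((C and B) iff ((C iff C) and D))) or (B implies not D))}.
(((not C and not A) or ((C and B) iff ((C iff C) and D))) or (B implies not D)): β-rule — branch into ((not C and not A) or ((C and B) iff ((C iff C) and D)))  //  (B implies not D).
  branch 1 (add ((not C and not A) or ((C and B) iff ((C iff C) and D)))):
    ((not C and not A) or ((C and B) iff ((C iff C) and D))): β-rule — branch into (not C and not A)  //  ((C and B) iff ((C iff C) and D)).
      branch 1.1 (add (not C and not A)):
        (not C and not A): α-rule — add not C, not A.
        ○ open, literals {A=0, C=0}.
      branch 1.2 (add ((C and B) iff ((C iff C) and D))):
        ((C and B) iff ((C iff C) and D)): β-rule — branch into (C and B), ((C iff C) and D)  //  not (C and B), not ((C iff C) and D).
          branch 1.2.1 (add (C and B), ((C iff C) and D)):
            (C and B): α-rule — add C, B.
            ((C iff C) and D): α-rule — add (C iff C), D.
            (C iff C): β-rule — branch into C, C  //  not C, not C.
              branch 1.2.1.1 (add C, C):
                ○ open, literals {B=1, C=1, D=1}.
              branch 1.2.1.2 (add not C, not C):
                × closes — contains both C and not C.
          branch 1.2.2 (add not (C and B), not ((C iff C) and D)):
            not (C and B): β-rule — branch into not C  //  not B.
              branch 1.2.2.1 (add not C):
                not ((C iff C) and D): β-rule — branch into not (C iff C)  //  not D.
                  branch 1.2.2.1.1 (add not (C iff C)):
                    not (C iff C): β-rule — branch into C, not C  //  not C, C.
                      branch 1.2.2.1.1.1 (add C, not C):
                        × closes — contains both C and not C.
                      branch 1.2.2.1.1.2 (add not C, C):
                        × closes — contains both C and not C.
                  branch 1.2.2.1.2 (add not D):
                    ○ open, literals {C=0, D=0}.
              branch 1.2.2.2 (add not B):
                not ((C iff C) and D): β-rule — branch into not (C iff C)  //  not D.
                  branch 1.2.2.2.1 (add not (C iff C)):
                    not (C iff C): β-rule — branch into C, not C  //  not C, C.
                      branch 1.2.2.2.1.1 (add C, not C):
                        × closes — contains both C and not C.
                      branch 1.2.2.2.1.2 (add not C, C):
                        × closes — contains both C and not C.
                  branch 1.2.2.2.2 (add not D):
                    ○ open, literals {B=0, D=0}.
  branch 2 (add (B implies not D)):
    (B implies not D): β-rule — branch into not B  //  not D.
      branch 2.1 (add not B):
        ○ open, literals {B=0}.
      branch 2.2 (add not D):
        ○ open, literals {D=0}.
5 branches closed, 6 open.
Each open branch fixes some atoms; the unmentioned ones are free. Counting distinct full assignments: branch {A=0, C=0} (B, D) contributes 4 new; branch {B=1, C=1, D=1} (A) contributes 2 new; branch {C=0, D=0} (A, B) contributes 2 new; branch {B=0, D=0} (A, C) contributes 2 new; branch {B=0} (A, C, D) contributes 3 new; branch {D=0} (A, B, C) contributes 2 new. Total: 15.

15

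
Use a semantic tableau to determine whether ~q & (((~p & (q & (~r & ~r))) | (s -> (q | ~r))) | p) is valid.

Not valid

Assume the negation and expand:
Initial set: {~(~q & (((~p & (q & (~r & ~r))) | (s -> (q | ~r))) | p))}.
~(~q & (((~p & (q & (~r & ~r))) | (s -> (q | ~r))) | p)): β-rule — branch into ~~q  //  ~(((~p & (q & (~r & ~r))) | (s -> (q | ~r))) | p).
  branch 1 (add ~~q):
    ○ open, literals {q=1}.
  branch 2 (add ~(((~p & (q & (~r & ~r))) | (s -> (q | ~r))) | p)):
    ~(((~p & (q & (~r & ~r))) | (s -> (q | ~r))) | p): α-rule — add ~((~p & (q & (~r & ~r))) | (s -> (q | ~r))), ~p.
    ~((~p & (q & (~r & ~r))) | (s -> (q | ~r))): α-rule — add ~(~p & (q & (~r & ~r))), ~(s -> (q | ~r)).
    ~(s -> (q | ~r)): α-rule — add s, ~(q | ~r).
    ~(q | ~r): α-rule — add ~q, ~~r.
    ~(~p & (q & (~r & ~r))): β-rule — branch into ~~p  //  ~(q & (~r & ~r)).
      branch 2.1 (add ~~p):
        × closes — contains both p and ~p.
      branch 2.2 (add ~(q & (~r & ~r))):
        ~(q & (~r & ~r)): β-rule — branch into ~q  //  ~(~r & ~r).
          branch 2.2.1 (add ~q):
            ○ open, literals {p=0, q=0, r=1, s=1}.
          branch 2.2.2 (add ~(~r & ~r)):
            ~(~r & ~r): β-rule — branch into ~~r  //  ~~r.
              branch 2.2.2.1 (add ~~r):
                ○ open, literals {p=0, q=0, r=1, s=1}.
              branch 2.2.2.2 (add ~~r):
                ○ open, literals {p=0, q=0, r=1, s=1}.
1 branch closed, 4 open.
An open branch gives a countermodel: q=1 (unmentioned atoms arbitrary); under it the original formula is false.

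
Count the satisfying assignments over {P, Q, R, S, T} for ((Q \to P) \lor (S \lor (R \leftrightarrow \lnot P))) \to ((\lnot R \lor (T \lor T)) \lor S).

Initial set: {(((Q \to P) \lor (S \lor (R \leftrightarrow \lnot P))) \to ((\lnot R \lor (T \lor T)) \lor S))}.
(((Q \to P) \lor (S \lor (R \leftrightarrow \lnot P))) \to ((\lnot R \lor (T \lor T)) \lor S)): β-rule — branch into \lnot ((Q \to P) \lor (S \lor (R \leftrightarrow \lnot P)))  //  ((\lnot R \lor (T \lor T)) \lor S).
  branch 1 (add \lnot ((Q \to P) \lor (S \lor (R \leftrightarrow \lnot P)))):
    \lnot ((Q \to P) \lor (S \lor (R \leftrightarrow \lnot P))): α-rule — add \lnot (Q \to P), \lnot (S \lor (R \leftrightarrow \lnot P)).
    \lnot (Q \to P): α-rule — add Q, \lnot P.
    \lnot (S \lor (R \leftrightarrow \lnot P)): α-rule — add \lnot S, \lnot (R \leftrightarrow \lnot P).
    \lnot (R \leftrightarrow \lnot P): β-rule — branch into R, \lnot \lnot P  //  \lnot R, \lnot P.
      branch 1.1 (add R, \lnot \lnot P):
        × closes — contains both P and \lnot P.
      branch 1.2 (add \lnot R, \lnot P):
        ○ open, literals {P=0, Q=1, R=0, S=0}.
  branch 2 (add ((\lnot R \lor (T \lor T)) \lor S)):
    ((\lnot R \lor (T \lor T)) \lor S): β-rule — branch into (\lnot R \lor (T \lor T))  //  S.
      branch 2.1 (add (\lnot R \lor (T \lor T))):
        (\lnot R \lor (T \lor T)): β-rule — branch into \lnot R  //  (T \lor T).
          branch 2.1.1 (add \lnot R):
            ○ open, literals {R=0}.
          branch 2.1.2 (add (T \lor T)):
            (T \lor T): β-rule — branch into T  //  T.
              branch 2.1.2.1 (add T):
                ○ open, literals {T=1}.
              branch 2.1.2.2 (add T):
                ○ open, literals {T=1}.
      branch 2.2 (add S):
        ○ open, literals {S=1}.
1 branch closed, 5 open.
Each open branch fixes some atoms; the unmentioned ones are free. Counting distinct full assignments: branch {P=0, Q=1, R=0, S=0} (T) contributes 2 new; branch {R=0} (P, Q, S, T) contributes 14 new; branch {T=1} (P, Q, R, S) contributes 8 new; branch {T=1} (P, Q, R, S) contributes 0 new; branch {S=1} (P, Q, R, T) contributes 4 new. Total: 28.

28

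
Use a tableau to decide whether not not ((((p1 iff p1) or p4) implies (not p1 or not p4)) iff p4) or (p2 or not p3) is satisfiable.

Initial set: {(not not ((((p1 iff p1) or p4) implies (not p1 or not p4)) iff p4) or (p2 or not p3))}.
(not not ((((p1 iff p1) or p4) implies (not p1 or not p4)) iff p4) or (p2 or not p3)): β-rule — branch into not not ((((p1 iff p1) or p4) implies (not p1 or not p4)) iff p4)  //  (p2 or not p3).
  branch 1 (add not not ((((p1 iff p1) or p4) implies (not p1 or not p4)) iff p4)):
    not not ((((p1 iff p1) or p4) implies (not p1 or not p4)) iff p4): drop double negation, giving ((((p1 iff p1) or p4) implies (not p1 or not p4)) iff p4).
    ((((p1 iff p1) or p4) implies (not p1 or not p4)) iff p4): β-rule — branch into (((p1 iff p1) or p4) implies (not p1 or not p4)), p4  //  not (((p1 iff p1) or p4) implies (not p1 or not p4)), not p4.
      branch 1.1 (add (((p1 iff p1) or p4) implies (not p1 or not p4)), p4):
        (((p1 iff p1) or p4) implies (not p1 or not p4)): β-rule — branch into not ((p1 iff p1) or p4)  //  (not p1 or not p4).
          branch 1.1.1 (add not ((p1 iff p1) or p4)):
            not ((p1 iff p1) or p4): α-rule — add not (p1 iff p1), not p4.
            × closes — contains both p4 and not p4.
          branch 1.1.2 (add (not p1 or not p4)):
            (not p1 or not p4): β-rule — branch into not p1  //  not p4.
              branch 1.1.2.1 (add not p1):
                ○ open, literals {p1=false, p4=true}.
              branch 1.1.2.2 (add not p4):
                × closes — contains both p4 and not p4.
      branch 1.2 (add not (((p1 iff p1) or p4) implies (not p1 or not p4)), not p4):
        not (((p1 iff p1) or p4) implies (not p1 or not p4)): α-rule — add ((p1 iff p1) or p4), not (not p1 or not p4).
        not (not p1 or not p4): α-rule — add not not p1, not not p4.
        × closes — contains both p4 and not p4.
  branch 2 (add (p2 or not p3)):
    (p2 or not p3): β-rule — branch into p2  //  not p3.
      branch 2.1 (add p2):
        ○ open, literals {p2=true}.
      branch 2.2 (add not p3):
        ○ open, literals {p3=false}.
3 branches closed, 3 open.
An open branch gives a satisfying assignment: p1=false, p4=true.

Satisfiable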